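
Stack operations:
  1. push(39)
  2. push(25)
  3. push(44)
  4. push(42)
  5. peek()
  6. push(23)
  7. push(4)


push(39) -> [39]
push(25) -> [39, 25]
push(44) -> [39, 25, 44]
push(42) -> [39, 25, 44, 42]
peek()->42
push(23) -> [39, 25, 44, 42, 23]
push(4) -> [39, 25, 44, 42, 23, 4]

Final stack: [39, 25, 44, 42, 23, 4]


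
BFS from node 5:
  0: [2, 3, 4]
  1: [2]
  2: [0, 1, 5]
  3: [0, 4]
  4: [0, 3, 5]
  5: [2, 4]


Visit 5, enqueue [2, 4]
Visit 2, enqueue [0, 1]
Visit 4, enqueue [3]
Visit 0, enqueue []
Visit 1, enqueue []
Visit 3, enqueue []

BFS order: [5, 2, 4, 0, 1, 3]


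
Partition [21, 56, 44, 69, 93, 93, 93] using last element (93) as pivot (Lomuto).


Pivot: 93
  21 <= 93: advance i (no swap)
  56 <= 93: advance i (no swap)
  44 <= 93: advance i (no swap)
  69 <= 93: advance i (no swap)
  93 <= 93: advance i (no swap)
  93 <= 93: advance i (no swap)
Place pivot at 6: [21, 56, 44, 69, 93, 93, 93]

Partitioned: [21, 56, 44, 69, 93, 93, 93]


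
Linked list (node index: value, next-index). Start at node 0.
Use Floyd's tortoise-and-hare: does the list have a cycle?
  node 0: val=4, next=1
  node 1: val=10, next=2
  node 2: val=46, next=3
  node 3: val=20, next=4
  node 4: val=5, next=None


Floyd's tortoise (slow, +1) and hare (fast, +2):
  init: slow=0, fast=0
  step 1: slow=1, fast=2
  step 2: slow=2, fast=4
  step 3: fast -> None, no cycle

Cycle: no


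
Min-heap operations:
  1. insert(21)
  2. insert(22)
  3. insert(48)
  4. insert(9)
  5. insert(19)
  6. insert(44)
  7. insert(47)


insert(21) -> [21]
insert(22) -> [21, 22]
insert(48) -> [21, 22, 48]
insert(9) -> [9, 21, 48, 22]
insert(19) -> [9, 19, 48, 22, 21]
insert(44) -> [9, 19, 44, 22, 21, 48]
insert(47) -> [9, 19, 44, 22, 21, 48, 47]

Final heap: [9, 19, 44, 22, 21, 48, 47]


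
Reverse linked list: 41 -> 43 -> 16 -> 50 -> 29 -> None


Step 1: curr=41, set curr.next=prev(None) | reversed so far: 41
Step 2: curr=43, set curr.next=prev(41) | reversed so far: 43 -> 41
Step 3: curr=16, set curr.next=prev(43) | reversed so far: 16 -> 43 -> 41
Step 4: curr=50, set curr.next=prev(16) | reversed so far: 50 -> 16 -> 43 -> 41
Step 5: curr=29, set curr.next=prev(50) | reversed so far: 29 -> 50 -> 16 -> 43 -> 41

29 -> 50 -> 16 -> 43 -> 41 -> None


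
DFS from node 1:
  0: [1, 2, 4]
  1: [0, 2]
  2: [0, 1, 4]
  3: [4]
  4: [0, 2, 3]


Visit 1, push [2, 0]
Visit 0, push [4, 2]
Visit 2, push [4]
Visit 4, push [3]
Visit 3, push []

DFS order: [1, 0, 2, 4, 3]


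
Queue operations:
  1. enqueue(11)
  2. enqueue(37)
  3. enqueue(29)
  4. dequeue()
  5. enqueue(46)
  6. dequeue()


enqueue(11) -> [11]
enqueue(37) -> [11, 37]
enqueue(29) -> [11, 37, 29]
dequeue()->11, [37, 29]
enqueue(46) -> [37, 29, 46]
dequeue()->37, [29, 46]

Final queue: [29, 46]


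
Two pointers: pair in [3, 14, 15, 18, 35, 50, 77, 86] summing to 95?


lo=0(3)+hi=7(86)=89
lo=1(14)+hi=7(86)=100
lo=1(14)+hi=6(77)=91
lo=2(15)+hi=6(77)=92
lo=3(18)+hi=6(77)=95

Yes: 18+77=95


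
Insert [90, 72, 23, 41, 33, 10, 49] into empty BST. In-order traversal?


Insert 90: root
Insert 72: L from 90
Insert 23: L from 90 -> L from 72
Insert 41: L from 90 -> L from 72 -> R from 23
Insert 33: L from 90 -> L from 72 -> R from 23 -> L from 41
Insert 10: L from 90 -> L from 72 -> L from 23
Insert 49: L from 90 -> L from 72 -> R from 23 -> R from 41

In-order: [10, 23, 33, 41, 49, 72, 90]


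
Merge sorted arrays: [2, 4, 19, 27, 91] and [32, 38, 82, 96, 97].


Take 2 from A
Take 4 from A
Take 19 from A
Take 27 from A
Take 32 from B
Take 38 from B
Take 82 from B
Take 91 from A

Merged: [2, 4, 19, 27, 32, 38, 82, 91, 96, 97]


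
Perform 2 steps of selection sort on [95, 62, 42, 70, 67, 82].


Initial: [95, 62, 42, 70, 67, 82]
Step 1: min=42 at 2
  Swap: [42, 62, 95, 70, 67, 82]
Step 2: min=62 at 1
  Swap: [42, 62, 95, 70, 67, 82]

After 2 steps: [42, 62, 95, 70, 67, 82]


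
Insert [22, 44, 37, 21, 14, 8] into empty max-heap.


Insert 22: [22]
Insert 44: [44, 22]
Insert 37: [44, 22, 37]
Insert 21: [44, 22, 37, 21]
Insert 14: [44, 22, 37, 21, 14]
Insert 8: [44, 22, 37, 21, 14, 8]

Final heap: [44, 22, 37, 21, 14, 8]


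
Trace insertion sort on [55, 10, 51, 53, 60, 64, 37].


Initial: [55, 10, 51, 53, 60, 64, 37]
Insert 10: [10, 55, 51, 53, 60, 64, 37]
Insert 51: [10, 51, 55, 53, 60, 64, 37]
Insert 53: [10, 51, 53, 55, 60, 64, 37]
Insert 60: [10, 51, 53, 55, 60, 64, 37]
Insert 64: [10, 51, 53, 55, 60, 64, 37]
Insert 37: [10, 37, 51, 53, 55, 60, 64]

Sorted: [10, 37, 51, 53, 55, 60, 64]


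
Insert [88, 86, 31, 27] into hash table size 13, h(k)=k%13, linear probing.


Insert 88: h=10 -> slot 10
Insert 86: h=8 -> slot 8
Insert 31: h=5 -> slot 5
Insert 27: h=1 -> slot 1

Table: [None, 27, None, None, None, 31, None, None, 86, None, 88, None, None]


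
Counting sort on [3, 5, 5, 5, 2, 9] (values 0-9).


Input: [3, 5, 5, 5, 2, 9]
Counts: [0, 0, 1, 1, 0, 3, 0, 0, 0, 1]

Sorted: [2, 3, 5, 5, 5, 9]


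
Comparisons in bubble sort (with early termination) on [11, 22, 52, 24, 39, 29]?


Algorithm: bubble sort (with early termination)
Input: [11, 22, 52, 24, 39, 29]
Sorted: [11, 22, 24, 29, 39, 52]

12


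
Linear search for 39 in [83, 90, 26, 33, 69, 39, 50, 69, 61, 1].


i=0: 83!=39
i=1: 90!=39
i=2: 26!=39
i=3: 33!=39
i=4: 69!=39
i=5: 39==39 found!

Found at 5, 6 comps


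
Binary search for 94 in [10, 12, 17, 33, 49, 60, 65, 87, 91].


Step 1: lo=0, hi=8, mid=4, val=49
Step 2: lo=5, hi=8, mid=6, val=65
Step 3: lo=7, hi=8, mid=7, val=87
Step 4: lo=8, hi=8, mid=8, val=91

Not found


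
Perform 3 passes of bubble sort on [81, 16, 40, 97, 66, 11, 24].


Initial: [81, 16, 40, 97, 66, 11, 24]
Pass 1: [16, 40, 81, 66, 11, 24, 97] (5 swaps)
Pass 2: [16, 40, 66, 11, 24, 81, 97] (3 swaps)
Pass 3: [16, 40, 11, 24, 66, 81, 97] (2 swaps)

After 3 passes: [16, 40, 11, 24, 66, 81, 97]


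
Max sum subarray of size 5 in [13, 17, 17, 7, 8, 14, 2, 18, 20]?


[0:5]: 62
[1:6]: 63
[2:7]: 48
[3:8]: 49
[4:9]: 62

Max: 63 at [1:6]


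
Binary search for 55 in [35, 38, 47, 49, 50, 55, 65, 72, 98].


Step 1: lo=0, hi=8, mid=4, val=50
Step 2: lo=5, hi=8, mid=6, val=65
Step 3: lo=5, hi=5, mid=5, val=55

Found at index 5


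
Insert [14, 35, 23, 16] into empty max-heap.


Insert 14: [14]
Insert 35: [35, 14]
Insert 23: [35, 14, 23]
Insert 16: [35, 16, 23, 14]

Final heap: [35, 16, 23, 14]


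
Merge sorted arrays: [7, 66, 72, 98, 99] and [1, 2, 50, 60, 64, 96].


Take 1 from B
Take 2 from B
Take 7 from A
Take 50 from B
Take 60 from B
Take 64 from B
Take 66 from A
Take 72 from A
Take 96 from B

Merged: [1, 2, 7, 50, 60, 64, 66, 72, 96, 98, 99]


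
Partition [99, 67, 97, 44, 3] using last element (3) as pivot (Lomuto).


Pivot: 3
Place pivot at 0: [3, 67, 97, 44, 99]

Partitioned: [3, 67, 97, 44, 99]


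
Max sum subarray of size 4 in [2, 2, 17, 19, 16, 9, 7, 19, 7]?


[0:4]: 40
[1:5]: 54
[2:6]: 61
[3:7]: 51
[4:8]: 51
[5:9]: 42

Max: 61 at [2:6]


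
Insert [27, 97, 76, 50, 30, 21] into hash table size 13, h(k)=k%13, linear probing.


Insert 27: h=1 -> slot 1
Insert 97: h=6 -> slot 6
Insert 76: h=11 -> slot 11
Insert 50: h=11, 1 probes -> slot 12
Insert 30: h=4 -> slot 4
Insert 21: h=8 -> slot 8

Table: [None, 27, None, None, 30, None, 97, None, 21, None, None, 76, 50]


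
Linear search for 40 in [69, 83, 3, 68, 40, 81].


i=0: 69!=40
i=1: 83!=40
i=2: 3!=40
i=3: 68!=40
i=4: 40==40 found!

Found at 4, 5 comps


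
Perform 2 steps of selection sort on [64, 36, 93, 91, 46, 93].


Initial: [64, 36, 93, 91, 46, 93]
Step 1: min=36 at 1
  Swap: [36, 64, 93, 91, 46, 93]
Step 2: min=46 at 4
  Swap: [36, 46, 93, 91, 64, 93]

After 2 steps: [36, 46, 93, 91, 64, 93]


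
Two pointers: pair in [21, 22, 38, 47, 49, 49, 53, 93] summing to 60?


lo=0(21)+hi=7(93)=114
lo=0(21)+hi=6(53)=74
lo=0(21)+hi=5(49)=70
lo=0(21)+hi=4(49)=70
lo=0(21)+hi=3(47)=68
lo=0(21)+hi=2(38)=59
lo=1(22)+hi=2(38)=60

Yes: 22+38=60


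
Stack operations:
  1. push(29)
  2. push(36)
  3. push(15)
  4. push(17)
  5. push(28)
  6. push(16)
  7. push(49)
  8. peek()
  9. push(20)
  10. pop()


push(29) -> [29]
push(36) -> [29, 36]
push(15) -> [29, 36, 15]
push(17) -> [29, 36, 15, 17]
push(28) -> [29, 36, 15, 17, 28]
push(16) -> [29, 36, 15, 17, 28, 16]
push(49) -> [29, 36, 15, 17, 28, 16, 49]
peek()->49
push(20) -> [29, 36, 15, 17, 28, 16, 49, 20]
pop()->20, [29, 36, 15, 17, 28, 16, 49]

Final stack: [29, 36, 15, 17, 28, 16, 49]


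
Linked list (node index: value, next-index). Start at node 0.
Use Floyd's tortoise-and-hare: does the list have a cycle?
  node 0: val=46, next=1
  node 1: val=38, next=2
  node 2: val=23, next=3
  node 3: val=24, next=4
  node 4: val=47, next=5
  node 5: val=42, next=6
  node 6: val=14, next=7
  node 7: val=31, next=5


Floyd's tortoise (slow, +1) and hare (fast, +2):
  init: slow=0, fast=0
  step 1: slow=1, fast=2
  step 2: slow=2, fast=4
  step 3: slow=3, fast=6
  step 4: slow=4, fast=5
  step 5: slow=5, fast=7
  step 6: slow=6, fast=6
  slow == fast at node 6: cycle detected

Cycle: yes


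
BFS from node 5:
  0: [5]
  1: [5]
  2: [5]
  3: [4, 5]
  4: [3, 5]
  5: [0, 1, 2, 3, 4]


Visit 5, enqueue [0, 1, 2, 3, 4]
Visit 0, enqueue []
Visit 1, enqueue []
Visit 2, enqueue []
Visit 3, enqueue []
Visit 4, enqueue []

BFS order: [5, 0, 1, 2, 3, 4]


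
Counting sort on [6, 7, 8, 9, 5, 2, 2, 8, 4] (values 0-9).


Input: [6, 7, 8, 9, 5, 2, 2, 8, 4]
Counts: [0, 0, 2, 0, 1, 1, 1, 1, 2, 1]

Sorted: [2, 2, 4, 5, 6, 7, 8, 8, 9]


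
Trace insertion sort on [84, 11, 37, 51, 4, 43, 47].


Initial: [84, 11, 37, 51, 4, 43, 47]
Insert 11: [11, 84, 37, 51, 4, 43, 47]
Insert 37: [11, 37, 84, 51, 4, 43, 47]
Insert 51: [11, 37, 51, 84, 4, 43, 47]
Insert 4: [4, 11, 37, 51, 84, 43, 47]
Insert 43: [4, 11, 37, 43, 51, 84, 47]
Insert 47: [4, 11, 37, 43, 47, 51, 84]

Sorted: [4, 11, 37, 43, 47, 51, 84]


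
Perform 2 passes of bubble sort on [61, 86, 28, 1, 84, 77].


Initial: [61, 86, 28, 1, 84, 77]
Pass 1: [61, 28, 1, 84, 77, 86] (4 swaps)
Pass 2: [28, 1, 61, 77, 84, 86] (3 swaps)

After 2 passes: [28, 1, 61, 77, 84, 86]


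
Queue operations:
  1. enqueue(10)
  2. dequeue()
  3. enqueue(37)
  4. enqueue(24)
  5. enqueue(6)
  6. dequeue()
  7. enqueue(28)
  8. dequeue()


enqueue(10) -> [10]
dequeue()->10, []
enqueue(37) -> [37]
enqueue(24) -> [37, 24]
enqueue(6) -> [37, 24, 6]
dequeue()->37, [24, 6]
enqueue(28) -> [24, 6, 28]
dequeue()->24, [6, 28]

Final queue: [6, 28]


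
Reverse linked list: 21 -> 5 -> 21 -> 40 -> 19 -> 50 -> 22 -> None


Step 1: curr=21, set curr.next=prev(None) | reversed so far: 21
Step 2: curr=5, set curr.next=prev(21) | reversed so far: 5 -> 21
Step 3: curr=21, set curr.next=prev(5) | reversed so far: 21 -> 5 -> 21
Step 4: curr=40, set curr.next=prev(21) | reversed so far: 40 -> 21 -> 5 -> 21
Step 5: curr=19, set curr.next=prev(40) | reversed so far: 19 -> 40 -> 21 -> 5 -> 21
Step 6: curr=50, set curr.next=prev(19) | reversed so far: 50 -> 19 -> 40 -> 21 -> 5 -> 21
Step 7: curr=22, set curr.next=prev(50) | reversed so far: 22 -> 50 -> 19 -> 40 -> 21 -> 5 -> 21

22 -> 50 -> 19 -> 40 -> 21 -> 5 -> 21 -> None


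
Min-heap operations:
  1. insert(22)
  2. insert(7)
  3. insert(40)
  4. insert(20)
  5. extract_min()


insert(22) -> [22]
insert(7) -> [7, 22]
insert(40) -> [7, 22, 40]
insert(20) -> [7, 20, 40, 22]
extract_min()->7, [20, 22, 40]

Final heap: [20, 22, 40]


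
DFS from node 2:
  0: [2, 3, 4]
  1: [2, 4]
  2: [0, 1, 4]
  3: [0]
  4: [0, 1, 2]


Visit 2, push [4, 1, 0]
Visit 0, push [4, 3]
Visit 3, push []
Visit 4, push [1]
Visit 1, push []

DFS order: [2, 0, 3, 4, 1]


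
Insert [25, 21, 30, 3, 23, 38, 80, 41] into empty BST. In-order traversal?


Insert 25: root
Insert 21: L from 25
Insert 30: R from 25
Insert 3: L from 25 -> L from 21
Insert 23: L from 25 -> R from 21
Insert 38: R from 25 -> R from 30
Insert 80: R from 25 -> R from 30 -> R from 38
Insert 41: R from 25 -> R from 30 -> R from 38 -> L from 80

In-order: [3, 21, 23, 25, 30, 38, 41, 80]


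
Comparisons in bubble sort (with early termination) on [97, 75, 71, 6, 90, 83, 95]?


Algorithm: bubble sort (with early termination)
Input: [97, 75, 71, 6, 90, 83, 95]
Sorted: [6, 71, 75, 83, 90, 95, 97]

18


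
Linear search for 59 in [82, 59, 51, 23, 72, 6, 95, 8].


i=0: 82!=59
i=1: 59==59 found!

Found at 1, 2 comps


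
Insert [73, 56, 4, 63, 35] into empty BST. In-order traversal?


Insert 73: root
Insert 56: L from 73
Insert 4: L from 73 -> L from 56
Insert 63: L from 73 -> R from 56
Insert 35: L from 73 -> L from 56 -> R from 4

In-order: [4, 35, 56, 63, 73]


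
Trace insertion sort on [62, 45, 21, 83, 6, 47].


Initial: [62, 45, 21, 83, 6, 47]
Insert 45: [45, 62, 21, 83, 6, 47]
Insert 21: [21, 45, 62, 83, 6, 47]
Insert 83: [21, 45, 62, 83, 6, 47]
Insert 6: [6, 21, 45, 62, 83, 47]
Insert 47: [6, 21, 45, 47, 62, 83]

Sorted: [6, 21, 45, 47, 62, 83]


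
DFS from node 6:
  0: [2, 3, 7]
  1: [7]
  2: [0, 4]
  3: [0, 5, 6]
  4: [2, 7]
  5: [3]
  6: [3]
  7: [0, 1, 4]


Visit 6, push [3]
Visit 3, push [5, 0]
Visit 0, push [7, 2]
Visit 2, push [4]
Visit 4, push [7]
Visit 7, push [1]
Visit 1, push []
Visit 5, push []

DFS order: [6, 3, 0, 2, 4, 7, 1, 5]


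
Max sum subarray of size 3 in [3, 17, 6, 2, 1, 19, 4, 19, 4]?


[0:3]: 26
[1:4]: 25
[2:5]: 9
[3:6]: 22
[4:7]: 24
[5:8]: 42
[6:9]: 27

Max: 42 at [5:8]


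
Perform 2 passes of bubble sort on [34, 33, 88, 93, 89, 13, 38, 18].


Initial: [34, 33, 88, 93, 89, 13, 38, 18]
Pass 1: [33, 34, 88, 89, 13, 38, 18, 93] (5 swaps)
Pass 2: [33, 34, 88, 13, 38, 18, 89, 93] (3 swaps)

After 2 passes: [33, 34, 88, 13, 38, 18, 89, 93]


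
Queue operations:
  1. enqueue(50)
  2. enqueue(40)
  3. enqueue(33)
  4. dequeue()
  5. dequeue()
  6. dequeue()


enqueue(50) -> [50]
enqueue(40) -> [50, 40]
enqueue(33) -> [50, 40, 33]
dequeue()->50, [40, 33]
dequeue()->40, [33]
dequeue()->33, []

Final queue: []


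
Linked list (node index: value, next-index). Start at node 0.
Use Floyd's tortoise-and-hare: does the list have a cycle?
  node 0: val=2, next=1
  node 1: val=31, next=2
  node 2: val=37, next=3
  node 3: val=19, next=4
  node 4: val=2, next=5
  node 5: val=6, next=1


Floyd's tortoise (slow, +1) and hare (fast, +2):
  init: slow=0, fast=0
  step 1: slow=1, fast=2
  step 2: slow=2, fast=4
  step 3: slow=3, fast=1
  step 4: slow=4, fast=3
  step 5: slow=5, fast=5
  slow == fast at node 5: cycle detected

Cycle: yes


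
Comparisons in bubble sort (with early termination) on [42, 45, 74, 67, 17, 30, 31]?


Algorithm: bubble sort (with early termination)
Input: [42, 45, 74, 67, 17, 30, 31]
Sorted: [17, 30, 31, 42, 45, 67, 74]

20


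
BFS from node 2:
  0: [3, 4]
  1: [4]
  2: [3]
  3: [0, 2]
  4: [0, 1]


Visit 2, enqueue [3]
Visit 3, enqueue [0]
Visit 0, enqueue [4]
Visit 4, enqueue [1]
Visit 1, enqueue []

BFS order: [2, 3, 0, 4, 1]


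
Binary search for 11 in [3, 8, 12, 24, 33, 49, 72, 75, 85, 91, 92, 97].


Step 1: lo=0, hi=11, mid=5, val=49
Step 2: lo=0, hi=4, mid=2, val=12
Step 3: lo=0, hi=1, mid=0, val=3
Step 4: lo=1, hi=1, mid=1, val=8

Not found


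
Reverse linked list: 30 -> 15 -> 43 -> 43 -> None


Step 1: curr=30, set curr.next=prev(None) | reversed so far: 30
Step 2: curr=15, set curr.next=prev(30) | reversed so far: 15 -> 30
Step 3: curr=43, set curr.next=prev(15) | reversed so far: 43 -> 15 -> 30
Step 4: curr=43, set curr.next=prev(43) | reversed so far: 43 -> 43 -> 15 -> 30

43 -> 43 -> 15 -> 30 -> None


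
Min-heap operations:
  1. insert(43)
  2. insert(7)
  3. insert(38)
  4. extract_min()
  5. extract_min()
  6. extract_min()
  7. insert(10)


insert(43) -> [43]
insert(7) -> [7, 43]
insert(38) -> [7, 43, 38]
extract_min()->7, [38, 43]
extract_min()->38, [43]
extract_min()->43, []
insert(10) -> [10]

Final heap: [10]


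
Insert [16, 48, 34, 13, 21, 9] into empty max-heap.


Insert 16: [16]
Insert 48: [48, 16]
Insert 34: [48, 16, 34]
Insert 13: [48, 16, 34, 13]
Insert 21: [48, 21, 34, 13, 16]
Insert 9: [48, 21, 34, 13, 16, 9]

Final heap: [48, 21, 34, 13, 16, 9]


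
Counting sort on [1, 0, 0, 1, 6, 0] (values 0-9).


Input: [1, 0, 0, 1, 6, 0]
Counts: [3, 2, 0, 0, 0, 0, 1, 0, 0, 0]

Sorted: [0, 0, 0, 1, 1, 6]


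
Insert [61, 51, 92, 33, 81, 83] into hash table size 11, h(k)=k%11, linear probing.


Insert 61: h=6 -> slot 6
Insert 51: h=7 -> slot 7
Insert 92: h=4 -> slot 4
Insert 33: h=0 -> slot 0
Insert 81: h=4, 1 probes -> slot 5
Insert 83: h=6, 2 probes -> slot 8

Table: [33, None, None, None, 92, 81, 61, 51, 83, None, None]


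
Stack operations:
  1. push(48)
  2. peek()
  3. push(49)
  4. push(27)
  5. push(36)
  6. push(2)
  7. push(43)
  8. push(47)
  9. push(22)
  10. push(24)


push(48) -> [48]
peek()->48
push(49) -> [48, 49]
push(27) -> [48, 49, 27]
push(36) -> [48, 49, 27, 36]
push(2) -> [48, 49, 27, 36, 2]
push(43) -> [48, 49, 27, 36, 2, 43]
push(47) -> [48, 49, 27, 36, 2, 43, 47]
push(22) -> [48, 49, 27, 36, 2, 43, 47, 22]
push(24) -> [48, 49, 27, 36, 2, 43, 47, 22, 24]

Final stack: [48, 49, 27, 36, 2, 43, 47, 22, 24]


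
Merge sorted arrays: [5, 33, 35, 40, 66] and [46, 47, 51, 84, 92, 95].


Take 5 from A
Take 33 from A
Take 35 from A
Take 40 from A
Take 46 from B
Take 47 from B
Take 51 from B
Take 66 from A

Merged: [5, 33, 35, 40, 46, 47, 51, 66, 84, 92, 95]


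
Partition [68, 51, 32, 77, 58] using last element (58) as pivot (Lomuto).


Pivot: 58
  51 <= 58: swap -> [51, 68, 32, 77, 58]
  32 <= 58: swap -> [51, 32, 68, 77, 58]
Place pivot at 2: [51, 32, 58, 77, 68]

Partitioned: [51, 32, 58, 77, 68]


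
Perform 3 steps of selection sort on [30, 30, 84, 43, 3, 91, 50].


Initial: [30, 30, 84, 43, 3, 91, 50]
Step 1: min=3 at 4
  Swap: [3, 30, 84, 43, 30, 91, 50]
Step 2: min=30 at 1
  Swap: [3, 30, 84, 43, 30, 91, 50]
Step 3: min=30 at 4
  Swap: [3, 30, 30, 43, 84, 91, 50]

After 3 steps: [3, 30, 30, 43, 84, 91, 50]


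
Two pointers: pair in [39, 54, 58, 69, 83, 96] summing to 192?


lo=0(39)+hi=5(96)=135
lo=1(54)+hi=5(96)=150
lo=2(58)+hi=5(96)=154
lo=3(69)+hi=5(96)=165
lo=4(83)+hi=5(96)=179

No pair found


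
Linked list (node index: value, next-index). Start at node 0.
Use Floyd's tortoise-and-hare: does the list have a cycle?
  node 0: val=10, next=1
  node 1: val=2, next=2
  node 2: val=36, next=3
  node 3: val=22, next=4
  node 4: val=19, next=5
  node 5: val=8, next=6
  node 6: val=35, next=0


Floyd's tortoise (slow, +1) and hare (fast, +2):
  init: slow=0, fast=0
  step 1: slow=1, fast=2
  step 2: slow=2, fast=4
  step 3: slow=3, fast=6
  step 4: slow=4, fast=1
  step 5: slow=5, fast=3
  step 6: slow=6, fast=5
  step 7: slow=0, fast=0
  slow == fast at node 0: cycle detected

Cycle: yes


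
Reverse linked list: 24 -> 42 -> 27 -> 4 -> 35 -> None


Step 1: curr=24, set curr.next=prev(None) | reversed so far: 24
Step 2: curr=42, set curr.next=prev(24) | reversed so far: 42 -> 24
Step 3: curr=27, set curr.next=prev(42) | reversed so far: 27 -> 42 -> 24
Step 4: curr=4, set curr.next=prev(27) | reversed so far: 4 -> 27 -> 42 -> 24
Step 5: curr=35, set curr.next=prev(4) | reversed so far: 35 -> 4 -> 27 -> 42 -> 24

35 -> 4 -> 27 -> 42 -> 24 -> None


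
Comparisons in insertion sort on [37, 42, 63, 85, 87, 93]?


Algorithm: insertion sort
Input: [37, 42, 63, 85, 87, 93]
Sorted: [37, 42, 63, 85, 87, 93]

5


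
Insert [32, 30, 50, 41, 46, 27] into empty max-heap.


Insert 32: [32]
Insert 30: [32, 30]
Insert 50: [50, 30, 32]
Insert 41: [50, 41, 32, 30]
Insert 46: [50, 46, 32, 30, 41]
Insert 27: [50, 46, 32, 30, 41, 27]

Final heap: [50, 46, 32, 30, 41, 27]


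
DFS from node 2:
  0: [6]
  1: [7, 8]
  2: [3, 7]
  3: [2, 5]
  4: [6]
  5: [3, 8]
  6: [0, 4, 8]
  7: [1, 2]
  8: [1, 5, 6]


Visit 2, push [7, 3]
Visit 3, push [5]
Visit 5, push [8]
Visit 8, push [6, 1]
Visit 1, push [7]
Visit 7, push []
Visit 6, push [4, 0]
Visit 0, push []
Visit 4, push []

DFS order: [2, 3, 5, 8, 1, 7, 6, 0, 4]


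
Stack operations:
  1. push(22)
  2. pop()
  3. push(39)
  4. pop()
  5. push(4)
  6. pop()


push(22) -> [22]
pop()->22, []
push(39) -> [39]
pop()->39, []
push(4) -> [4]
pop()->4, []

Final stack: []


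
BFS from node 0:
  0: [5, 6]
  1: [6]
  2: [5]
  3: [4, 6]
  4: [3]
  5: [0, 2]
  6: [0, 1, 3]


Visit 0, enqueue [5, 6]
Visit 5, enqueue [2]
Visit 6, enqueue [1, 3]
Visit 2, enqueue []
Visit 1, enqueue []
Visit 3, enqueue [4]
Visit 4, enqueue []

BFS order: [0, 5, 6, 2, 1, 3, 4]


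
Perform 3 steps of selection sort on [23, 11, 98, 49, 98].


Initial: [23, 11, 98, 49, 98]
Step 1: min=11 at 1
  Swap: [11, 23, 98, 49, 98]
Step 2: min=23 at 1
  Swap: [11, 23, 98, 49, 98]
Step 3: min=49 at 3
  Swap: [11, 23, 49, 98, 98]

After 3 steps: [11, 23, 49, 98, 98]


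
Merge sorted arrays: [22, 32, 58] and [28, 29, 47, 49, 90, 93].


Take 22 from A
Take 28 from B
Take 29 from B
Take 32 from A
Take 47 from B
Take 49 from B
Take 58 from A

Merged: [22, 28, 29, 32, 47, 49, 58, 90, 93]


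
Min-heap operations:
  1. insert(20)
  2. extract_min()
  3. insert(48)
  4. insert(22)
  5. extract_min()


insert(20) -> [20]
extract_min()->20, []
insert(48) -> [48]
insert(22) -> [22, 48]
extract_min()->22, [48]

Final heap: [48]


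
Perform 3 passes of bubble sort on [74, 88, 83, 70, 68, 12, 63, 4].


Initial: [74, 88, 83, 70, 68, 12, 63, 4]
Pass 1: [74, 83, 70, 68, 12, 63, 4, 88] (6 swaps)
Pass 2: [74, 70, 68, 12, 63, 4, 83, 88] (5 swaps)
Pass 3: [70, 68, 12, 63, 4, 74, 83, 88] (5 swaps)

After 3 passes: [70, 68, 12, 63, 4, 74, 83, 88]


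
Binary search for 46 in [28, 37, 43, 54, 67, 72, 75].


Step 1: lo=0, hi=6, mid=3, val=54
Step 2: lo=0, hi=2, mid=1, val=37
Step 3: lo=2, hi=2, mid=2, val=43

Not found


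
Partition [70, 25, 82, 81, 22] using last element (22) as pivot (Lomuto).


Pivot: 22
Place pivot at 0: [22, 25, 82, 81, 70]

Partitioned: [22, 25, 82, 81, 70]


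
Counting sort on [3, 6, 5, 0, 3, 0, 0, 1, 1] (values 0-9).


Input: [3, 6, 5, 0, 3, 0, 0, 1, 1]
Counts: [3, 2, 0, 2, 0, 1, 1, 0, 0, 0]

Sorted: [0, 0, 0, 1, 1, 3, 3, 5, 6]


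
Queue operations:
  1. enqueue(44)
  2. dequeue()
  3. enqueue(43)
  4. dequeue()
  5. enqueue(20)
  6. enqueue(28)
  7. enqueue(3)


enqueue(44) -> [44]
dequeue()->44, []
enqueue(43) -> [43]
dequeue()->43, []
enqueue(20) -> [20]
enqueue(28) -> [20, 28]
enqueue(3) -> [20, 28, 3]

Final queue: [20, 28, 3]


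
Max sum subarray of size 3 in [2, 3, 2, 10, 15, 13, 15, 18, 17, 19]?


[0:3]: 7
[1:4]: 15
[2:5]: 27
[3:6]: 38
[4:7]: 43
[5:8]: 46
[6:9]: 50
[7:10]: 54

Max: 54 at [7:10]


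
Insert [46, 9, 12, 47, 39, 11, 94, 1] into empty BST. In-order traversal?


Insert 46: root
Insert 9: L from 46
Insert 12: L from 46 -> R from 9
Insert 47: R from 46
Insert 39: L from 46 -> R from 9 -> R from 12
Insert 11: L from 46 -> R from 9 -> L from 12
Insert 94: R from 46 -> R from 47
Insert 1: L from 46 -> L from 9

In-order: [1, 9, 11, 12, 39, 46, 47, 94]


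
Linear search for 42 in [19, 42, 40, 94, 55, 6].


i=0: 19!=42
i=1: 42==42 found!

Found at 1, 2 comps


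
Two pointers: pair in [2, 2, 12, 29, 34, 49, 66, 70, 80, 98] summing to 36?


lo=0(2)+hi=9(98)=100
lo=0(2)+hi=8(80)=82
lo=0(2)+hi=7(70)=72
lo=0(2)+hi=6(66)=68
lo=0(2)+hi=5(49)=51
lo=0(2)+hi=4(34)=36

Yes: 2+34=36


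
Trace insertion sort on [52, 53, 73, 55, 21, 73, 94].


Initial: [52, 53, 73, 55, 21, 73, 94]
Insert 53: [52, 53, 73, 55, 21, 73, 94]
Insert 73: [52, 53, 73, 55, 21, 73, 94]
Insert 55: [52, 53, 55, 73, 21, 73, 94]
Insert 21: [21, 52, 53, 55, 73, 73, 94]
Insert 73: [21, 52, 53, 55, 73, 73, 94]
Insert 94: [21, 52, 53, 55, 73, 73, 94]

Sorted: [21, 52, 53, 55, 73, 73, 94]


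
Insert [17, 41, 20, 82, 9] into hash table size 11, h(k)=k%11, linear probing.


Insert 17: h=6 -> slot 6
Insert 41: h=8 -> slot 8
Insert 20: h=9 -> slot 9
Insert 82: h=5 -> slot 5
Insert 9: h=9, 1 probes -> slot 10

Table: [None, None, None, None, None, 82, 17, None, 41, 20, 9]


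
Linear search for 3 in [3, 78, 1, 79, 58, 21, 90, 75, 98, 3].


i=0: 3==3 found!

Found at 0, 1 comps


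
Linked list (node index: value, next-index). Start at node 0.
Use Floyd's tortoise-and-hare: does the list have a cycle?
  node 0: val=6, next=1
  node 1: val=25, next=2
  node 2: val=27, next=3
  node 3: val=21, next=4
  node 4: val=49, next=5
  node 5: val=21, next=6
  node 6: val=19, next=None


Floyd's tortoise (slow, +1) and hare (fast, +2):
  init: slow=0, fast=0
  step 1: slow=1, fast=2
  step 2: slow=2, fast=4
  step 3: slow=3, fast=6
  step 4: fast -> None, no cycle

Cycle: no


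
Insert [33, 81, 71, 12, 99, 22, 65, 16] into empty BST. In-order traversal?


Insert 33: root
Insert 81: R from 33
Insert 71: R from 33 -> L from 81
Insert 12: L from 33
Insert 99: R from 33 -> R from 81
Insert 22: L from 33 -> R from 12
Insert 65: R from 33 -> L from 81 -> L from 71
Insert 16: L from 33 -> R from 12 -> L from 22

In-order: [12, 16, 22, 33, 65, 71, 81, 99]


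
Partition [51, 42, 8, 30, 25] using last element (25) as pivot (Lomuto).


Pivot: 25
  8 <= 25: swap -> [8, 42, 51, 30, 25]
Place pivot at 1: [8, 25, 51, 30, 42]

Partitioned: [8, 25, 51, 30, 42]


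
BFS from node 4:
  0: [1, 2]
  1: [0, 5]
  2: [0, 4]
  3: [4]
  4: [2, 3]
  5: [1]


Visit 4, enqueue [2, 3]
Visit 2, enqueue [0]
Visit 3, enqueue []
Visit 0, enqueue [1]
Visit 1, enqueue [5]
Visit 5, enqueue []

BFS order: [4, 2, 3, 0, 1, 5]


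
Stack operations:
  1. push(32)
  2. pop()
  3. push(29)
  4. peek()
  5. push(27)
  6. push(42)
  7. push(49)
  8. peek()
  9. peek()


push(32) -> [32]
pop()->32, []
push(29) -> [29]
peek()->29
push(27) -> [29, 27]
push(42) -> [29, 27, 42]
push(49) -> [29, 27, 42, 49]
peek()->49
peek()->49

Final stack: [29, 27, 42, 49]


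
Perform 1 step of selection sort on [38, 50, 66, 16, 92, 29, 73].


Initial: [38, 50, 66, 16, 92, 29, 73]
Step 1: min=16 at 3
  Swap: [16, 50, 66, 38, 92, 29, 73]

After 1 step: [16, 50, 66, 38, 92, 29, 73]


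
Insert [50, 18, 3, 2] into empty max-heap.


Insert 50: [50]
Insert 18: [50, 18]
Insert 3: [50, 18, 3]
Insert 2: [50, 18, 3, 2]

Final heap: [50, 18, 3, 2]


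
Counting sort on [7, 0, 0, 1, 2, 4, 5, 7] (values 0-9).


Input: [7, 0, 0, 1, 2, 4, 5, 7]
Counts: [2, 1, 1, 0, 1, 1, 0, 2, 0, 0]

Sorted: [0, 0, 1, 2, 4, 5, 7, 7]


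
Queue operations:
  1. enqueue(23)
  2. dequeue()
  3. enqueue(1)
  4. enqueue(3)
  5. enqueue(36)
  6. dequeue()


enqueue(23) -> [23]
dequeue()->23, []
enqueue(1) -> [1]
enqueue(3) -> [1, 3]
enqueue(36) -> [1, 3, 36]
dequeue()->1, [3, 36]

Final queue: [3, 36]


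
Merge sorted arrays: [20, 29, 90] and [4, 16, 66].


Take 4 from B
Take 16 from B
Take 20 from A
Take 29 from A
Take 66 from B

Merged: [4, 16, 20, 29, 66, 90]


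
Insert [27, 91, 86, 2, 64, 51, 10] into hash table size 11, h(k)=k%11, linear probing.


Insert 27: h=5 -> slot 5
Insert 91: h=3 -> slot 3
Insert 86: h=9 -> slot 9
Insert 2: h=2 -> slot 2
Insert 64: h=9, 1 probes -> slot 10
Insert 51: h=7 -> slot 7
Insert 10: h=10, 1 probes -> slot 0

Table: [10, None, 2, 91, None, 27, None, 51, None, 86, 64]


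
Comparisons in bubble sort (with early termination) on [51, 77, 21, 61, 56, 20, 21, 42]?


Algorithm: bubble sort (with early termination)
Input: [51, 77, 21, 61, 56, 20, 21, 42]
Sorted: [20, 21, 21, 42, 51, 56, 61, 77]

27


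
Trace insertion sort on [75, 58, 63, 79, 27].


Initial: [75, 58, 63, 79, 27]
Insert 58: [58, 75, 63, 79, 27]
Insert 63: [58, 63, 75, 79, 27]
Insert 79: [58, 63, 75, 79, 27]
Insert 27: [27, 58, 63, 75, 79]

Sorted: [27, 58, 63, 75, 79]


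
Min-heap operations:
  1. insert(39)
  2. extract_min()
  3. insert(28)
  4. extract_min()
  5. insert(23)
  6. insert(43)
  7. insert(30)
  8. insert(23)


insert(39) -> [39]
extract_min()->39, []
insert(28) -> [28]
extract_min()->28, []
insert(23) -> [23]
insert(43) -> [23, 43]
insert(30) -> [23, 43, 30]
insert(23) -> [23, 23, 30, 43]

Final heap: [23, 23, 30, 43]


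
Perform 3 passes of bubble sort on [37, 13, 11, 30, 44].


Initial: [37, 13, 11, 30, 44]
Pass 1: [13, 11, 30, 37, 44] (3 swaps)
Pass 2: [11, 13, 30, 37, 44] (1 swaps)
Pass 3: [11, 13, 30, 37, 44] (0 swaps)

After 3 passes: [11, 13, 30, 37, 44]


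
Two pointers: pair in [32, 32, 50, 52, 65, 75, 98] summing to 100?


lo=0(32)+hi=6(98)=130
lo=0(32)+hi=5(75)=107
lo=0(32)+hi=4(65)=97
lo=1(32)+hi=4(65)=97
lo=2(50)+hi=4(65)=115
lo=2(50)+hi=3(52)=102

No pair found


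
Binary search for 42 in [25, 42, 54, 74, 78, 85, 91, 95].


Step 1: lo=0, hi=7, mid=3, val=74
Step 2: lo=0, hi=2, mid=1, val=42

Found at index 1


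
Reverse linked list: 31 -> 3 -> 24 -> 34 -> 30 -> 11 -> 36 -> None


Step 1: curr=31, set curr.next=prev(None) | reversed so far: 31
Step 2: curr=3, set curr.next=prev(31) | reversed so far: 3 -> 31
Step 3: curr=24, set curr.next=prev(3) | reversed so far: 24 -> 3 -> 31
Step 4: curr=34, set curr.next=prev(24) | reversed so far: 34 -> 24 -> 3 -> 31
Step 5: curr=30, set curr.next=prev(34) | reversed so far: 30 -> 34 -> 24 -> 3 -> 31
Step 6: curr=11, set curr.next=prev(30) | reversed so far: 11 -> 30 -> 34 -> 24 -> 3 -> 31
Step 7: curr=36, set curr.next=prev(11) | reversed so far: 36 -> 11 -> 30 -> 34 -> 24 -> 3 -> 31

36 -> 11 -> 30 -> 34 -> 24 -> 3 -> 31 -> None


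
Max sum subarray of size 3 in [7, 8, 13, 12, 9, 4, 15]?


[0:3]: 28
[1:4]: 33
[2:5]: 34
[3:6]: 25
[4:7]: 28

Max: 34 at [2:5]


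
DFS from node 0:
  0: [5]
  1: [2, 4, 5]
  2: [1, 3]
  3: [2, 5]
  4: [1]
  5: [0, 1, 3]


Visit 0, push [5]
Visit 5, push [3, 1]
Visit 1, push [4, 2]
Visit 2, push [3]
Visit 3, push []
Visit 4, push []

DFS order: [0, 5, 1, 2, 3, 4]


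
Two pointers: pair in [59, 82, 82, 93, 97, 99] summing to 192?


lo=0(59)+hi=5(99)=158
lo=1(82)+hi=5(99)=181
lo=2(82)+hi=5(99)=181
lo=3(93)+hi=5(99)=192

Yes: 93+99=192


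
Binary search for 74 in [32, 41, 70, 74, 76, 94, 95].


Step 1: lo=0, hi=6, mid=3, val=74

Found at index 3


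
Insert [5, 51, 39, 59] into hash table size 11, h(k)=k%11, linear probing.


Insert 5: h=5 -> slot 5
Insert 51: h=7 -> slot 7
Insert 39: h=6 -> slot 6
Insert 59: h=4 -> slot 4

Table: [None, None, None, None, 59, 5, 39, 51, None, None, None]


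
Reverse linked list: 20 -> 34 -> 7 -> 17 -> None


Step 1: curr=20, set curr.next=prev(None) | reversed so far: 20
Step 2: curr=34, set curr.next=prev(20) | reversed so far: 34 -> 20
Step 3: curr=7, set curr.next=prev(34) | reversed so far: 7 -> 34 -> 20
Step 4: curr=17, set curr.next=prev(7) | reversed so far: 17 -> 7 -> 34 -> 20

17 -> 7 -> 34 -> 20 -> None


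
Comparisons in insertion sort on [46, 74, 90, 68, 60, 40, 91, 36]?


Algorithm: insertion sort
Input: [46, 74, 90, 68, 60, 40, 91, 36]
Sorted: [36, 40, 46, 60, 68, 74, 90, 91]

22


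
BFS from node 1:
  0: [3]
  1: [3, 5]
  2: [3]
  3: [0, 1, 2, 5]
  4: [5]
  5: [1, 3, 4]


Visit 1, enqueue [3, 5]
Visit 3, enqueue [0, 2]
Visit 5, enqueue [4]
Visit 0, enqueue []
Visit 2, enqueue []
Visit 4, enqueue []

BFS order: [1, 3, 5, 0, 2, 4]


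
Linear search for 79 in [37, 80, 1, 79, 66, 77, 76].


i=0: 37!=79
i=1: 80!=79
i=2: 1!=79
i=3: 79==79 found!

Found at 3, 4 comps


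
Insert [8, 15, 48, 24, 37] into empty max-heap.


Insert 8: [8]
Insert 15: [15, 8]
Insert 48: [48, 8, 15]
Insert 24: [48, 24, 15, 8]
Insert 37: [48, 37, 15, 8, 24]

Final heap: [48, 37, 15, 8, 24]


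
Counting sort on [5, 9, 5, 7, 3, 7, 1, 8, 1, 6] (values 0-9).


Input: [5, 9, 5, 7, 3, 7, 1, 8, 1, 6]
Counts: [0, 2, 0, 1, 0, 2, 1, 2, 1, 1]

Sorted: [1, 1, 3, 5, 5, 6, 7, 7, 8, 9]


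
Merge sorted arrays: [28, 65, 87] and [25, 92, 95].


Take 25 from B
Take 28 from A
Take 65 from A
Take 87 from A

Merged: [25, 28, 65, 87, 92, 95]


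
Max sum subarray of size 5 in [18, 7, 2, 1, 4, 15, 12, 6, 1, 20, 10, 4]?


[0:5]: 32
[1:6]: 29
[2:7]: 34
[3:8]: 38
[4:9]: 38
[5:10]: 54
[6:11]: 49
[7:12]: 41

Max: 54 at [5:10]


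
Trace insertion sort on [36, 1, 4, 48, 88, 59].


Initial: [36, 1, 4, 48, 88, 59]
Insert 1: [1, 36, 4, 48, 88, 59]
Insert 4: [1, 4, 36, 48, 88, 59]
Insert 48: [1, 4, 36, 48, 88, 59]
Insert 88: [1, 4, 36, 48, 88, 59]
Insert 59: [1, 4, 36, 48, 59, 88]

Sorted: [1, 4, 36, 48, 59, 88]


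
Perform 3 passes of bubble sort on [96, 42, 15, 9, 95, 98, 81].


Initial: [96, 42, 15, 9, 95, 98, 81]
Pass 1: [42, 15, 9, 95, 96, 81, 98] (5 swaps)
Pass 2: [15, 9, 42, 95, 81, 96, 98] (3 swaps)
Pass 3: [9, 15, 42, 81, 95, 96, 98] (2 swaps)

After 3 passes: [9, 15, 42, 81, 95, 96, 98]


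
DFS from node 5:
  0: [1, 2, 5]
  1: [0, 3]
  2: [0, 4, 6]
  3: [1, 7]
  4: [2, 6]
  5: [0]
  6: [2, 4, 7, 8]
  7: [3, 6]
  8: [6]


Visit 5, push [0]
Visit 0, push [2, 1]
Visit 1, push [3]
Visit 3, push [7]
Visit 7, push [6]
Visit 6, push [8, 4, 2]
Visit 2, push [4]
Visit 4, push []
Visit 8, push []

DFS order: [5, 0, 1, 3, 7, 6, 2, 4, 8]


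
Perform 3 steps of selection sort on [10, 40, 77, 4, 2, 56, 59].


Initial: [10, 40, 77, 4, 2, 56, 59]
Step 1: min=2 at 4
  Swap: [2, 40, 77, 4, 10, 56, 59]
Step 2: min=4 at 3
  Swap: [2, 4, 77, 40, 10, 56, 59]
Step 3: min=10 at 4
  Swap: [2, 4, 10, 40, 77, 56, 59]

After 3 steps: [2, 4, 10, 40, 77, 56, 59]


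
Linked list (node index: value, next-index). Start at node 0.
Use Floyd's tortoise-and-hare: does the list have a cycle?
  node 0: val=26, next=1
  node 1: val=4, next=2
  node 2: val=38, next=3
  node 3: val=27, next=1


Floyd's tortoise (slow, +1) and hare (fast, +2):
  init: slow=0, fast=0
  step 1: slow=1, fast=2
  step 2: slow=2, fast=1
  step 3: slow=3, fast=3
  slow == fast at node 3: cycle detected

Cycle: yes


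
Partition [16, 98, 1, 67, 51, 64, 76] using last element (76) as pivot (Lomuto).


Pivot: 76
  16 <= 76: advance i (no swap)
  1 <= 76: swap -> [16, 1, 98, 67, 51, 64, 76]
  67 <= 76: swap -> [16, 1, 67, 98, 51, 64, 76]
  51 <= 76: swap -> [16, 1, 67, 51, 98, 64, 76]
  64 <= 76: swap -> [16, 1, 67, 51, 64, 98, 76]
Place pivot at 5: [16, 1, 67, 51, 64, 76, 98]

Partitioned: [16, 1, 67, 51, 64, 76, 98]


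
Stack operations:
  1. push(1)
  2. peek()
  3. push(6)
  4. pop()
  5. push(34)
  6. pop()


push(1) -> [1]
peek()->1
push(6) -> [1, 6]
pop()->6, [1]
push(34) -> [1, 34]
pop()->34, [1]

Final stack: [1]


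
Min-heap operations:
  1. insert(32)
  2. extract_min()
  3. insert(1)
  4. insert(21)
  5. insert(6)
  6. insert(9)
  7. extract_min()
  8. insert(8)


insert(32) -> [32]
extract_min()->32, []
insert(1) -> [1]
insert(21) -> [1, 21]
insert(6) -> [1, 21, 6]
insert(9) -> [1, 9, 6, 21]
extract_min()->1, [6, 9, 21]
insert(8) -> [6, 8, 21, 9]

Final heap: [6, 8, 21, 9]


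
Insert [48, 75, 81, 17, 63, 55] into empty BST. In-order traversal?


Insert 48: root
Insert 75: R from 48
Insert 81: R from 48 -> R from 75
Insert 17: L from 48
Insert 63: R from 48 -> L from 75
Insert 55: R from 48 -> L from 75 -> L from 63

In-order: [17, 48, 55, 63, 75, 81]


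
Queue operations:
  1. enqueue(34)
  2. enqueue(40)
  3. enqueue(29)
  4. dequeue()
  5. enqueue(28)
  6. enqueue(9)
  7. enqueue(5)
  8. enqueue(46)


enqueue(34) -> [34]
enqueue(40) -> [34, 40]
enqueue(29) -> [34, 40, 29]
dequeue()->34, [40, 29]
enqueue(28) -> [40, 29, 28]
enqueue(9) -> [40, 29, 28, 9]
enqueue(5) -> [40, 29, 28, 9, 5]
enqueue(46) -> [40, 29, 28, 9, 5, 46]

Final queue: [40, 29, 28, 9, 5, 46]


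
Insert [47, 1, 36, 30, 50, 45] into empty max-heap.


Insert 47: [47]
Insert 1: [47, 1]
Insert 36: [47, 1, 36]
Insert 30: [47, 30, 36, 1]
Insert 50: [50, 47, 36, 1, 30]
Insert 45: [50, 47, 45, 1, 30, 36]

Final heap: [50, 47, 45, 1, 30, 36]


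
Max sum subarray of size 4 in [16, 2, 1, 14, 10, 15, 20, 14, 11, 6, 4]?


[0:4]: 33
[1:5]: 27
[2:6]: 40
[3:7]: 59
[4:8]: 59
[5:9]: 60
[6:10]: 51
[7:11]: 35

Max: 60 at [5:9]


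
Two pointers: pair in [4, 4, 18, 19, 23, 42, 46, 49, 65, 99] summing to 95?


lo=0(4)+hi=9(99)=103
lo=0(4)+hi=8(65)=69
lo=1(4)+hi=8(65)=69
lo=2(18)+hi=8(65)=83
lo=3(19)+hi=8(65)=84
lo=4(23)+hi=8(65)=88
lo=5(42)+hi=8(65)=107
lo=5(42)+hi=7(49)=91
lo=6(46)+hi=7(49)=95

Yes: 46+49=95


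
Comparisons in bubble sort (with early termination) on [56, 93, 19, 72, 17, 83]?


Algorithm: bubble sort (with early termination)
Input: [56, 93, 19, 72, 17, 83]
Sorted: [17, 19, 56, 72, 83, 93]

15


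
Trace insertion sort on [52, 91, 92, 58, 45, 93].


Initial: [52, 91, 92, 58, 45, 93]
Insert 91: [52, 91, 92, 58, 45, 93]
Insert 92: [52, 91, 92, 58, 45, 93]
Insert 58: [52, 58, 91, 92, 45, 93]
Insert 45: [45, 52, 58, 91, 92, 93]
Insert 93: [45, 52, 58, 91, 92, 93]

Sorted: [45, 52, 58, 91, 92, 93]


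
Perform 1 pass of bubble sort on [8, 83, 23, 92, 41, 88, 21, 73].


Initial: [8, 83, 23, 92, 41, 88, 21, 73]
Pass 1: [8, 23, 83, 41, 88, 21, 73, 92] (5 swaps)

After 1 pass: [8, 23, 83, 41, 88, 21, 73, 92]


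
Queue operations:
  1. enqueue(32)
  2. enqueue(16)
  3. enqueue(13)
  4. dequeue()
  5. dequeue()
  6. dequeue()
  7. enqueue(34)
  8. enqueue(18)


enqueue(32) -> [32]
enqueue(16) -> [32, 16]
enqueue(13) -> [32, 16, 13]
dequeue()->32, [16, 13]
dequeue()->16, [13]
dequeue()->13, []
enqueue(34) -> [34]
enqueue(18) -> [34, 18]

Final queue: [34, 18]


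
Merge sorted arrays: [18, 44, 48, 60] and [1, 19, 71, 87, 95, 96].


Take 1 from B
Take 18 from A
Take 19 from B
Take 44 from A
Take 48 from A
Take 60 from A

Merged: [1, 18, 19, 44, 48, 60, 71, 87, 95, 96]


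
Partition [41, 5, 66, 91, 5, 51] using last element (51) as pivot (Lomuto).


Pivot: 51
  41 <= 51: advance i (no swap)
  5 <= 51: advance i (no swap)
  5 <= 51: swap -> [41, 5, 5, 91, 66, 51]
Place pivot at 3: [41, 5, 5, 51, 66, 91]

Partitioned: [41, 5, 5, 51, 66, 91]


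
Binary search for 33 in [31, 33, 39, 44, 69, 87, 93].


Step 1: lo=0, hi=6, mid=3, val=44
Step 2: lo=0, hi=2, mid=1, val=33

Found at index 1


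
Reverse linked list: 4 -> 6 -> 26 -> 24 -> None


Step 1: curr=4, set curr.next=prev(None) | reversed so far: 4
Step 2: curr=6, set curr.next=prev(4) | reversed so far: 6 -> 4
Step 3: curr=26, set curr.next=prev(6) | reversed so far: 26 -> 6 -> 4
Step 4: curr=24, set curr.next=prev(26) | reversed so far: 24 -> 26 -> 6 -> 4

24 -> 26 -> 6 -> 4 -> None


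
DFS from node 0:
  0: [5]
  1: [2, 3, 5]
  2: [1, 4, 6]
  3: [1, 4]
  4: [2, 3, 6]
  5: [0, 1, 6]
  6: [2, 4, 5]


Visit 0, push [5]
Visit 5, push [6, 1]
Visit 1, push [3, 2]
Visit 2, push [6, 4]
Visit 4, push [6, 3]
Visit 3, push []
Visit 6, push []

DFS order: [0, 5, 1, 2, 4, 3, 6]


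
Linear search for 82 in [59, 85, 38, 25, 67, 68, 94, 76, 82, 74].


i=0: 59!=82
i=1: 85!=82
i=2: 38!=82
i=3: 25!=82
i=4: 67!=82
i=5: 68!=82
i=6: 94!=82
i=7: 76!=82
i=8: 82==82 found!

Found at 8, 9 comps


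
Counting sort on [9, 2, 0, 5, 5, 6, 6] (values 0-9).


Input: [9, 2, 0, 5, 5, 6, 6]
Counts: [1, 0, 1, 0, 0, 2, 2, 0, 0, 1]

Sorted: [0, 2, 5, 5, 6, 6, 9]


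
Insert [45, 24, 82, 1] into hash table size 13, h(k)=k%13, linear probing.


Insert 45: h=6 -> slot 6
Insert 24: h=11 -> slot 11
Insert 82: h=4 -> slot 4
Insert 1: h=1 -> slot 1

Table: [None, 1, None, None, 82, None, 45, None, None, None, None, 24, None]


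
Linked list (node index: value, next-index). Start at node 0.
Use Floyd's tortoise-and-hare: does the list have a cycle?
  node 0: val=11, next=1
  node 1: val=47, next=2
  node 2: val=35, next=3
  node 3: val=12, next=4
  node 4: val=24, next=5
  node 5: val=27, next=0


Floyd's tortoise (slow, +1) and hare (fast, +2):
  init: slow=0, fast=0
  step 1: slow=1, fast=2
  step 2: slow=2, fast=4
  step 3: slow=3, fast=0
  step 4: slow=4, fast=2
  step 5: slow=5, fast=4
  step 6: slow=0, fast=0
  slow == fast at node 0: cycle detected

Cycle: yes


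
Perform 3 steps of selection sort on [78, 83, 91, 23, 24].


Initial: [78, 83, 91, 23, 24]
Step 1: min=23 at 3
  Swap: [23, 83, 91, 78, 24]
Step 2: min=24 at 4
  Swap: [23, 24, 91, 78, 83]
Step 3: min=78 at 3
  Swap: [23, 24, 78, 91, 83]

After 3 steps: [23, 24, 78, 91, 83]
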